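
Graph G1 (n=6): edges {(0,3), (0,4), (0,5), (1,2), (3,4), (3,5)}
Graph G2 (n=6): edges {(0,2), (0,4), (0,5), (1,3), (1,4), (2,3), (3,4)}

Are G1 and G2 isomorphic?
No, not isomorphic

The graphs are NOT isomorphic.

Connected components of G1: 2 component(s) with vertex sets [[1, 2], [0, 3, 4, 5]], sizes [2, 4].
Connected components of G2: 1 component(s) with vertex sets [[0, 1, 2, 3, 4, 5]], sizes [6].
The number of connected components (and the multiset of component sizes) is an isomorphism invariant — an isomorphism maps each component of G1 bijectively onto a component of G2. Since G1 has 2 component(s) and G2 has 1, they cannot be isomorphic.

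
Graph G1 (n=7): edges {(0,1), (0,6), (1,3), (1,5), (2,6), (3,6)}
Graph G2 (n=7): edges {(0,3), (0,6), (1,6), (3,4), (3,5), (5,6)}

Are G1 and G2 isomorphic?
Yes, isomorphic

The graphs are isomorphic.
One valid mapping φ: V(G1) → V(G2): 0→5, 1→6, 2→4, 3→0, 4→2, 5→1, 6→3

Verify φ preserves adjacency — for each edge of G1, its image is an edge of G2:
  (0,1) → (φ(0),φ(1)) = (5,6) ∈ E(G2) ✓
  (0,6) → (φ(0),φ(6)) = (3,5) ∈ E(G2) ✓
  (1,3) → (φ(1),φ(3)) = (0,6) ∈ E(G2) ✓
  (1,5) → (φ(1),φ(5)) = (1,6) ∈ E(G2) ✓
  (2,6) → (φ(2),φ(6)) = (3,4) ∈ E(G2) ✓
  (3,6) → (φ(3),φ(6)) = (0,3) ∈ E(G2) ✓
All 6 edges of G1 map to edges of G2, and |E(G1)| = |E(G2)| = 6, so φ is a bijection on edges as well as vertices. Hence G1 ≅ G2.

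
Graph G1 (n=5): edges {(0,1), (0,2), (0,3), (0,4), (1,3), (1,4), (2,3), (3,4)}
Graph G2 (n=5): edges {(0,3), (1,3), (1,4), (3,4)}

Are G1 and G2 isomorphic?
No, not isomorphic

The graphs are NOT isomorphic.

Connected components of G1: 1 component(s) with vertex sets [[0, 1, 2, 3, 4]], sizes [5].
Connected components of G2: 2 component(s) with vertex sets [[2], [0, 1, 3, 4]], sizes [1, 4].
The number of connected components (and the multiset of component sizes) is an isomorphism invariant — an isomorphism maps each component of G1 bijectively onto a component of G2. Since G1 has 1 component(s) and G2 has 2, they cannot be isomorphic.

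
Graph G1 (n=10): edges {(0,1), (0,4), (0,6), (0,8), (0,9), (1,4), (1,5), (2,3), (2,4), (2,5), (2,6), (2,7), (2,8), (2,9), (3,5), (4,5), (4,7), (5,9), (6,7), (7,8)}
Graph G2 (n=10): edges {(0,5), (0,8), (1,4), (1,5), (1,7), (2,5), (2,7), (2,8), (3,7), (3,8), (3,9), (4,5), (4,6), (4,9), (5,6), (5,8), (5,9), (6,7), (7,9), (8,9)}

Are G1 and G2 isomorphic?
Yes, isomorphic

The graphs are isomorphic.
One valid mapping φ: V(G1) → V(G2): 0→7, 1→3, 2→5, 3→0, 4→9, 5→8, 6→1, 7→4, 8→6, 9→2

Verify φ preserves adjacency — for each edge of G1, its image is an edge of G2:
  (0,1) → (φ(0),φ(1)) = (3,7) ∈ E(G2) ✓
  (0,4) → (φ(0),φ(4)) = (7,9) ∈ E(G2) ✓
  (0,6) → (φ(0),φ(6)) = (1,7) ∈ E(G2) ✓
  (0,8) → (φ(0),φ(8)) = (6,7) ∈ E(G2) ✓
  (0,9) → (φ(0),φ(9)) = (2,7) ∈ E(G2) ✓
  (1,4) → (φ(1),φ(4)) = (3,9) ∈ E(G2) ✓
  (1,5) → (φ(1),φ(5)) = (3,8) ∈ E(G2) ✓
  (2,3) → (φ(2),φ(3)) = (0,5) ∈ E(G2) ✓
  (2,4) → (φ(2),φ(4)) = (5,9) ∈ E(G2) ✓
  (2,5) → (φ(2),φ(5)) = (5,8) ∈ E(G2) ✓
  (2,6) → (φ(2),φ(6)) = (1,5) ∈ E(G2) ✓
  (2,7) → (φ(2),φ(7)) = (4,5) ∈ E(G2) ✓
  (2,8) → (φ(2),φ(8)) = (5,6) ∈ E(G2) ✓
  (2,9) → (φ(2),φ(9)) = (2,5) ∈ E(G2) ✓
  (3,5) → (φ(3),φ(5)) = (0,8) ∈ E(G2) ✓
  (4,5) → (φ(4),φ(5)) = (8,9) ∈ E(G2) ✓
  (4,7) → (φ(4),φ(7)) = (4,9) ∈ E(G2) ✓
  (5,9) → (φ(5),φ(9)) = (2,8) ∈ E(G2) ✓
  (6,7) → (φ(6),φ(7)) = (1,4) ∈ E(G2) ✓
  (7,8) → (φ(7),φ(8)) = (4,6) ∈ E(G2) ✓
All 20 edges of G1 map to edges of G2, and |E(G1)| = |E(G2)| = 20, so φ is a bijection on edges as well as vertices. Hence G1 ≅ G2.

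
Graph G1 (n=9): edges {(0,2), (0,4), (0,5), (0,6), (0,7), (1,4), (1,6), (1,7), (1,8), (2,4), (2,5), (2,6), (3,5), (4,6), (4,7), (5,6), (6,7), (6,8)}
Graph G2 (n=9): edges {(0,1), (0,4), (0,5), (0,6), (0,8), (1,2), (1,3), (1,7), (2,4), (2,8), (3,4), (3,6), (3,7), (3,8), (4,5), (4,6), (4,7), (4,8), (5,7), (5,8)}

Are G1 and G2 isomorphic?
No, not isomorphic

The graphs are NOT isomorphic.

Degrees in G1: deg(0)=5, deg(1)=4, deg(2)=4, deg(3)=1, deg(4)=5, deg(5)=4, deg(6)=7, deg(7)=4, deg(8)=2.
Sorted degree sequence of G1: [7, 5, 5, 4, 4, 4, 4, 2, 1].
Degrees in G2: deg(0)=5, deg(1)=4, deg(2)=3, deg(3)=5, deg(4)=7, deg(5)=4, deg(6)=3, deg(7)=4, deg(8)=5.
Sorted degree sequence of G2: [7, 5, 5, 5, 4, 4, 4, 3, 3].
The (sorted) degree sequence is an isomorphism invariant, so since G1 and G2 have different degree sequences they cannot be isomorphic.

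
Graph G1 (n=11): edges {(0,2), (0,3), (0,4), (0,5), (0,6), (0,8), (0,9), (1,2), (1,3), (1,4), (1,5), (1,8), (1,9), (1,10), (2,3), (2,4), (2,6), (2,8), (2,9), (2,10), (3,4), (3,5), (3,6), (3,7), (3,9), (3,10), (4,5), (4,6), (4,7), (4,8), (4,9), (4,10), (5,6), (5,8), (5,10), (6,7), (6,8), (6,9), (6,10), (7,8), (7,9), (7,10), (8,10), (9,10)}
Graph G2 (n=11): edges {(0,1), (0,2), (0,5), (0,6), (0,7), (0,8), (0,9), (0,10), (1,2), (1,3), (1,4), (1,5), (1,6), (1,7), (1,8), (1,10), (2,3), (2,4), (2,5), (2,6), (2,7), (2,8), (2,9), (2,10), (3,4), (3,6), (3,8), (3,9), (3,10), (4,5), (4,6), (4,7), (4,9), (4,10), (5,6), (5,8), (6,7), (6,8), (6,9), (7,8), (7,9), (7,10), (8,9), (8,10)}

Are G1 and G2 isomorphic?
Yes, isomorphic

The graphs are isomorphic.
One valid mapping φ: V(G1) → V(G2): 0→9, 1→10, 2→7, 3→8, 4→2, 5→3, 6→6, 7→5, 8→4, 9→0, 10→1

Verify φ preserves adjacency — for each edge of G1, its image is an edge of G2:
  (0,2) → (φ(0),φ(2)) = (7,9) ∈ E(G2) ✓
  (0,3) → (φ(0),φ(3)) = (8,9) ∈ E(G2) ✓
  (0,4) → (φ(0),φ(4)) = (2,9) ∈ E(G2) ✓
  (0,5) → (φ(0),φ(5)) = (3,9) ∈ E(G2) ✓
  (0,6) → (φ(0),φ(6)) = (6,9) ∈ E(G2) ✓
  (0,8) → (φ(0),φ(8)) = (4,9) ∈ E(G2) ✓
  (0,9) → (φ(0),φ(9)) = (0,9) ∈ E(G2) ✓
  (1,2) → (φ(1),φ(2)) = (7,10) ∈ E(G2) ✓
  (1,3) → (φ(1),φ(3)) = (8,10) ∈ E(G2) ✓
  (1,4) → (φ(1),φ(4)) = (2,10) ∈ E(G2) ✓
  (1,5) → (φ(1),φ(5)) = (3,10) ∈ E(G2) ✓
  (1,8) → (φ(1),φ(8)) = (4,10) ∈ E(G2) ✓
  (1,9) → (φ(1),φ(9)) = (0,10) ∈ E(G2) ✓
  (1,10) → (φ(1),φ(10)) = (1,10) ∈ E(G2) ✓
  (2,3) → (φ(2),φ(3)) = (7,8) ∈ E(G2) ✓
  (2,4) → (φ(2),φ(4)) = (2,7) ∈ E(G2) ✓
  (2,6) → (φ(2),φ(6)) = (6,7) ∈ E(G2) ✓
  (2,8) → (φ(2),φ(8)) = (4,7) ∈ E(G2) ✓
  (2,9) → (φ(2),φ(9)) = (0,7) ∈ E(G2) ✓
  (2,10) → (φ(2),φ(10)) = (1,7) ∈ E(G2) ✓
  (3,4) → (φ(3),φ(4)) = (2,8) ∈ E(G2) ✓
  (3,5) → (φ(3),φ(5)) = (3,8) ∈ E(G2) ✓
  (3,6) → (φ(3),φ(6)) = (6,8) ∈ E(G2) ✓
  (3,7) → (φ(3),φ(7)) = (5,8) ∈ E(G2) ✓
  (3,9) → (φ(3),φ(9)) = (0,8) ∈ E(G2) ✓
  (3,10) → (φ(3),φ(10)) = (1,8) ∈ E(G2) ✓
  (4,5) → (φ(4),φ(5)) = (2,3) ∈ E(G2) ✓
  (4,6) → (φ(4),φ(6)) = (2,6) ∈ E(G2) ✓
  (4,7) → (φ(4),φ(7)) = (2,5) ∈ E(G2) ✓
  (4,8) → (φ(4),φ(8)) = (2,4) ∈ E(G2) ✓
  (4,9) → (φ(4),φ(9)) = (0,2) ∈ E(G2) ✓
  (4,10) → (φ(4),φ(10)) = (1,2) ∈ E(G2) ✓
  (5,6) → (φ(5),φ(6)) = (3,6) ∈ E(G2) ✓
  (5,8) → (φ(5),φ(8)) = (3,4) ∈ E(G2) ✓
  (5,10) → (φ(5),φ(10)) = (1,3) ∈ E(G2) ✓
  (6,7) → (φ(6),φ(7)) = (5,6) ∈ E(G2) ✓
  (6,8) → (φ(6),φ(8)) = (4,6) ∈ E(G2) ✓
  (6,9) → (φ(6),φ(9)) = (0,6) ∈ E(G2) ✓
  (6,10) → (φ(6),φ(10)) = (1,6) ∈ E(G2) ✓
  (7,8) → (φ(7),φ(8)) = (4,5) ∈ E(G2) ✓
  (7,9) → (φ(7),φ(9)) = (0,5) ∈ E(G2) ✓
  (7,10) → (φ(7),φ(10)) = (1,5) ∈ E(G2) ✓
  (8,10) → (φ(8),φ(10)) = (1,4) ∈ E(G2) ✓
  (9,10) → (φ(9),φ(10)) = (0,1) ∈ E(G2) ✓
All 44 edges of G1 map to edges of G2, and |E(G1)| = |E(G2)| = 44, so φ is a bijection on edges as well as vertices. Hence G1 ≅ G2.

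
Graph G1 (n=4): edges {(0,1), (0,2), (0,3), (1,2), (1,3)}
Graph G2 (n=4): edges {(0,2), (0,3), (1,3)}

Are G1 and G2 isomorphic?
No, not isomorphic

The graphs are NOT isomorphic.

Degrees in G1: deg(0)=3, deg(1)=3, deg(2)=2, deg(3)=2.
Sorted degree sequence of G1: [3, 3, 2, 2].
Degrees in G2: deg(0)=2, deg(1)=1, deg(2)=1, deg(3)=2.
Sorted degree sequence of G2: [2, 2, 1, 1].
The (sorted) degree sequence is an isomorphism invariant, so since G1 and G2 have different degree sequences they cannot be isomorphic.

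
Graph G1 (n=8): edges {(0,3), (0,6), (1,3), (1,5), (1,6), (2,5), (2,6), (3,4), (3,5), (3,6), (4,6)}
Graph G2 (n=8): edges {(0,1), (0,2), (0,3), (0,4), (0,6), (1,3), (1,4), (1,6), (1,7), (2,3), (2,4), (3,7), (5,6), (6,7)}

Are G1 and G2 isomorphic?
No, not isomorphic

The graphs are NOT isomorphic.

Connected components of G1: 2 component(s) with vertex sets [[7], [0, 1, 2, 3, 4, 5, 6]], sizes [1, 7].
Connected components of G2: 1 component(s) with vertex sets [[0, 1, 2, 3, 4, 5, 6, 7]], sizes [8].
The number of connected components (and the multiset of component sizes) is an isomorphism invariant — an isomorphism maps each component of G1 bijectively onto a component of G2. Since G1 has 2 component(s) and G2 has 1, they cannot be isomorphic.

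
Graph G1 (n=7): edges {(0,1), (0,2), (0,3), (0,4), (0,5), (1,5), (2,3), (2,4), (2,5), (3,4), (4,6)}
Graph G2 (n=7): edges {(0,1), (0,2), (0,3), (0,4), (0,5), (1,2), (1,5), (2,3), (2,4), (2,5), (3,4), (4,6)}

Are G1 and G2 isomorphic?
No, not isomorphic

The graphs are NOT isomorphic.

Counting edges: G1 has 11 edge(s); G2 has 12 edge(s).
Edge count is an isomorphism invariant (a bijection on vertices induces a bijection on edges), so differing edge counts rule out isomorphism.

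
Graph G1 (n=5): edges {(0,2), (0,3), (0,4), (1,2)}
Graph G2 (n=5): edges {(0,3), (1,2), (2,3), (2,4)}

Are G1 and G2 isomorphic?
Yes, isomorphic

The graphs are isomorphic.
One valid mapping φ: V(G1) → V(G2): 0→2, 1→0, 2→3, 3→4, 4→1

Verify φ preserves adjacency — for each edge of G1, its image is an edge of G2:
  (0,2) → (φ(0),φ(2)) = (2,3) ∈ E(G2) ✓
  (0,3) → (φ(0),φ(3)) = (2,4) ∈ E(G2) ✓
  (0,4) → (φ(0),φ(4)) = (1,2) ∈ E(G2) ✓
  (1,2) → (φ(1),φ(2)) = (0,3) ∈ E(G2) ✓
All 4 edges of G1 map to edges of G2, and |E(G1)| = |E(G2)| = 4, so φ is a bijection on edges as well as vertices. Hence G1 ≅ G2.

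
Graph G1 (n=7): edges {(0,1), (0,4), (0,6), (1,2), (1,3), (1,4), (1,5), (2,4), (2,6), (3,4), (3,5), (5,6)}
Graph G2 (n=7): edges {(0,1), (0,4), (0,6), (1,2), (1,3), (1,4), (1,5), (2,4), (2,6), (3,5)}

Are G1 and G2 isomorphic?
No, not isomorphic

The graphs are NOT isomorphic.

Counting edges: G1 has 12 edge(s); G2 has 10 edge(s).
Edge count is an isomorphism invariant (a bijection on vertices induces a bijection on edges), so differing edge counts rule out isomorphism.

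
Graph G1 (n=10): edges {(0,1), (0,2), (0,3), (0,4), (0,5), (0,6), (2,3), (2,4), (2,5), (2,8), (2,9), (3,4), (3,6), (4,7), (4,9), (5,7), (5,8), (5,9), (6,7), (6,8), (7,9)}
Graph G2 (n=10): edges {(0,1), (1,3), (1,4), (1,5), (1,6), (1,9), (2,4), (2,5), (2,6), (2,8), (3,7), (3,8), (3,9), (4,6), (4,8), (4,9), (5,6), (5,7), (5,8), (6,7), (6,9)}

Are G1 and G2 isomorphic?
Yes, isomorphic

The graphs are isomorphic.
One valid mapping φ: V(G1) → V(G2): 0→1, 1→0, 2→6, 3→9, 4→4, 5→5, 6→3, 7→8, 8→7, 9→2

Verify φ preserves adjacency — for each edge of G1, its image is an edge of G2:
  (0,1) → (φ(0),φ(1)) = (0,1) ∈ E(G2) ✓
  (0,2) → (φ(0),φ(2)) = (1,6) ∈ E(G2) ✓
  (0,3) → (φ(0),φ(3)) = (1,9) ∈ E(G2) ✓
  (0,4) → (φ(0),φ(4)) = (1,4) ∈ E(G2) ✓
  (0,5) → (φ(0),φ(5)) = (1,5) ∈ E(G2) ✓
  (0,6) → (φ(0),φ(6)) = (1,3) ∈ E(G2) ✓
  (2,3) → (φ(2),φ(3)) = (6,9) ∈ E(G2) ✓
  (2,4) → (φ(2),φ(4)) = (4,6) ∈ E(G2) ✓
  (2,5) → (φ(2),φ(5)) = (5,6) ∈ E(G2) ✓
  (2,8) → (φ(2),φ(8)) = (6,7) ∈ E(G2) ✓
  (2,9) → (φ(2),φ(9)) = (2,6) ∈ E(G2) ✓
  (3,4) → (φ(3),φ(4)) = (4,9) ∈ E(G2) ✓
  (3,6) → (φ(3),φ(6)) = (3,9) ∈ E(G2) ✓
  (4,7) → (φ(4),φ(7)) = (4,8) ∈ E(G2) ✓
  (4,9) → (φ(4),φ(9)) = (2,4) ∈ E(G2) ✓
  (5,7) → (φ(5),φ(7)) = (5,8) ∈ E(G2) ✓
  (5,8) → (φ(5),φ(8)) = (5,7) ∈ E(G2) ✓
  (5,9) → (φ(5),φ(9)) = (2,5) ∈ E(G2) ✓
  (6,7) → (φ(6),φ(7)) = (3,8) ∈ E(G2) ✓
  (6,8) → (φ(6),φ(8)) = (3,7) ∈ E(G2) ✓
  (7,9) → (φ(7),φ(9)) = (2,8) ∈ E(G2) ✓
All 21 edges of G1 map to edges of G2, and |E(G1)| = |E(G2)| = 21, so φ is a bijection on edges as well as vertices. Hence G1 ≅ G2.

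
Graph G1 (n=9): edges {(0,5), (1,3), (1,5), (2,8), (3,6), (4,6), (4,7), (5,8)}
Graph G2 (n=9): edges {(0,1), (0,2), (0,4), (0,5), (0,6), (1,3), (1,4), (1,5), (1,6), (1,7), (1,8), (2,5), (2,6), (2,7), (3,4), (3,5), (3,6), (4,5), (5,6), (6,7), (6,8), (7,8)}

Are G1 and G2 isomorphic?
No, not isomorphic

The graphs are NOT isomorphic.

Degrees in G1: deg(0)=1, deg(1)=2, deg(2)=1, deg(3)=2, deg(4)=2, deg(5)=3, deg(6)=2, deg(7)=1, deg(8)=2.
Sorted degree sequence of G1: [3, 2, 2, 2, 2, 2, 1, 1, 1].
Degrees in G2: deg(0)=5, deg(1)=7, deg(2)=4, deg(3)=4, deg(4)=4, deg(5)=6, deg(6)=7, deg(7)=4, deg(8)=3.
Sorted degree sequence of G2: [7, 7, 6, 5, 4, 4, 4, 4, 3].
The (sorted) degree sequence is an isomorphism invariant, so since G1 and G2 have different degree sequences they cannot be isomorphic.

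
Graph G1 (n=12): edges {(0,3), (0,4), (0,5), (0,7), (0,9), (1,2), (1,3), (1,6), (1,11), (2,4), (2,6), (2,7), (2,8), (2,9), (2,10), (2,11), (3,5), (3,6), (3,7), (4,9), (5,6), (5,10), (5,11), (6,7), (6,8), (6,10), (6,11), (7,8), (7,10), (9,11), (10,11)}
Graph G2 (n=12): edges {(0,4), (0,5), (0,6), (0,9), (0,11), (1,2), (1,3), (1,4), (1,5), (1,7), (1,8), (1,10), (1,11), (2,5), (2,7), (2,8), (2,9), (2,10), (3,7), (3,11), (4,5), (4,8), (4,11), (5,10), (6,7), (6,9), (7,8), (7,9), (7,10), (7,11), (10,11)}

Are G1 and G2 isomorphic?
Yes, isomorphic

The graphs are isomorphic.
One valid mapping φ: V(G1) → V(G2): 0→0, 1→8, 2→7, 3→4, 4→6, 5→5, 6→1, 7→11, 8→3, 9→9, 10→10, 11→2

Verify φ preserves adjacency — for each edge of G1, its image is an edge of G2:
  (0,3) → (φ(0),φ(3)) = (0,4) ∈ E(G2) ✓
  (0,4) → (φ(0),φ(4)) = (0,6) ∈ E(G2) ✓
  (0,5) → (φ(0),φ(5)) = (0,5) ∈ E(G2) ✓
  (0,7) → (φ(0),φ(7)) = (0,11) ∈ E(G2) ✓
  (0,9) → (φ(0),φ(9)) = (0,9) ∈ E(G2) ✓
  (1,2) → (φ(1),φ(2)) = (7,8) ∈ E(G2) ✓
  (1,3) → (φ(1),φ(3)) = (4,8) ∈ E(G2) ✓
  (1,6) → (φ(1),φ(6)) = (1,8) ∈ E(G2) ✓
  (1,11) → (φ(1),φ(11)) = (2,8) ∈ E(G2) ✓
  (2,4) → (φ(2),φ(4)) = (6,7) ∈ E(G2) ✓
  (2,6) → (φ(2),φ(6)) = (1,7) ∈ E(G2) ✓
  (2,7) → (φ(2),φ(7)) = (7,11) ∈ E(G2) ✓
  (2,8) → (φ(2),φ(8)) = (3,7) ∈ E(G2) ✓
  (2,9) → (φ(2),φ(9)) = (7,9) ∈ E(G2) ✓
  (2,10) → (φ(2),φ(10)) = (7,10) ∈ E(G2) ✓
  (2,11) → (φ(2),φ(11)) = (2,7) ∈ E(G2) ✓
  (3,5) → (φ(3),φ(5)) = (4,5) ∈ E(G2) ✓
  (3,6) → (φ(3),φ(6)) = (1,4) ∈ E(G2) ✓
  (3,7) → (φ(3),φ(7)) = (4,11) ∈ E(G2) ✓
  (4,9) → (φ(4),φ(9)) = (6,9) ∈ E(G2) ✓
  (5,6) → (φ(5),φ(6)) = (1,5) ∈ E(G2) ✓
  (5,10) → (φ(5),φ(10)) = (5,10) ∈ E(G2) ✓
  (5,11) → (φ(5),φ(11)) = (2,5) ∈ E(G2) ✓
  (6,7) → (φ(6),φ(7)) = (1,11) ∈ E(G2) ✓
  (6,8) → (φ(6),φ(8)) = (1,3) ∈ E(G2) ✓
  (6,10) → (φ(6),φ(10)) = (1,10) ∈ E(G2) ✓
  (6,11) → (φ(6),φ(11)) = (1,2) ∈ E(G2) ✓
  (7,8) → (φ(7),φ(8)) = (3,11) ∈ E(G2) ✓
  (7,10) → (φ(7),φ(10)) = (10,11) ∈ E(G2) ✓
  (9,11) → (φ(9),φ(11)) = (2,9) ∈ E(G2) ✓
  (10,11) → (φ(10),φ(11)) = (2,10) ∈ E(G2) ✓
All 31 edges of G1 map to edges of G2, and |E(G1)| = |E(G2)| = 31, so φ is a bijection on edges as well as vertices. Hence G1 ≅ G2.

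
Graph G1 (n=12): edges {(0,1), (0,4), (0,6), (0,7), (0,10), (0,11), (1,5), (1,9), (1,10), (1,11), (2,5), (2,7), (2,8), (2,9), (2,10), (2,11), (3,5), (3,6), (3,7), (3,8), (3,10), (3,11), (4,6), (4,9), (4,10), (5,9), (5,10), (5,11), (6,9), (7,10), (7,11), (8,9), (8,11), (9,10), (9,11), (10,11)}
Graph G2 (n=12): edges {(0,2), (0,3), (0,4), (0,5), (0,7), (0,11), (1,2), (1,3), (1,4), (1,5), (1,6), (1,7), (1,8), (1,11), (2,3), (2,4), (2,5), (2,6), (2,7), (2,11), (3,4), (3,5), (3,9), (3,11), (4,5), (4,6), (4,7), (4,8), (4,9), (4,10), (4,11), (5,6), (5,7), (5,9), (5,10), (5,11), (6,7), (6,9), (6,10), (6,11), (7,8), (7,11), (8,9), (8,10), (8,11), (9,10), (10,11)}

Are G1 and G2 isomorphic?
No, not isomorphic

The graphs are NOT isomorphic.

Counting triangles (3-cliques): G1 has 37, G2 has 83.
Triangle count is an isomorphism invariant, so differing triangle counts rule out isomorphism.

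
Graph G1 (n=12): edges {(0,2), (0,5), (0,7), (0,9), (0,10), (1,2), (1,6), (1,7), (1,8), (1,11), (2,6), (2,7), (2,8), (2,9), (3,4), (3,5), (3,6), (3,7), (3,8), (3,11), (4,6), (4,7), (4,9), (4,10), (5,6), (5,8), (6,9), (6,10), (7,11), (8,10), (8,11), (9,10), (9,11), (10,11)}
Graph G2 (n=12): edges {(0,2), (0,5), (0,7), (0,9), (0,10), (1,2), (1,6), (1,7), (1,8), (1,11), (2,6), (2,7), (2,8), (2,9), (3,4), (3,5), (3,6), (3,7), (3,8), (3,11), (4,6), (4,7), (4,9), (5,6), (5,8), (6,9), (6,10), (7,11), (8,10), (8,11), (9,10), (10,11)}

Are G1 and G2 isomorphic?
No, not isomorphic

The graphs are NOT isomorphic.

Counting edges: G1 has 34 edge(s); G2 has 32 edge(s).
Edge count is an isomorphism invariant (a bijection on vertices induces a bijection on edges), so differing edge counts rule out isomorphism.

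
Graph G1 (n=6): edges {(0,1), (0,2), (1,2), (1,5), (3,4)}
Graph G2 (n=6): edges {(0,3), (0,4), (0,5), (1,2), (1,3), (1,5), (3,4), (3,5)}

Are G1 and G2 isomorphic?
No, not isomorphic

The graphs are NOT isomorphic.

Connected components of G1: 2 component(s) with vertex sets [[3, 4], [0, 1, 2, 5]], sizes [2, 4].
Connected components of G2: 1 component(s) with vertex sets [[0, 1, 2, 3, 4, 5]], sizes [6].
The number of connected components (and the multiset of component sizes) is an isomorphism invariant — an isomorphism maps each component of G1 bijectively onto a component of G2. Since G1 has 2 component(s) and G2 has 1, they cannot be isomorphic.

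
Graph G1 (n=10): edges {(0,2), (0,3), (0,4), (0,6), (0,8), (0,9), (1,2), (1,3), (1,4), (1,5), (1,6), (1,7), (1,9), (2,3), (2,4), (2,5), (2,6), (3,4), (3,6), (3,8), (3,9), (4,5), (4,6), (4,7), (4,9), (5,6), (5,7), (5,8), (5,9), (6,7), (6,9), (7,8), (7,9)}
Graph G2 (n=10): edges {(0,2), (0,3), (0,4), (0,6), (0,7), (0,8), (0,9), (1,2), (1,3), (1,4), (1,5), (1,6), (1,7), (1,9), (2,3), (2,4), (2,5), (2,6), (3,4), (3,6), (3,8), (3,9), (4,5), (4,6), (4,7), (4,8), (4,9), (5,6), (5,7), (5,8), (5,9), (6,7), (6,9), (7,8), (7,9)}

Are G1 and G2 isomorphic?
No, not isomorphic

The graphs are NOT isomorphic.

Counting edges: G1 has 33 edge(s); G2 has 35 edge(s).
Edge count is an isomorphism invariant (a bijection on vertices induces a bijection on edges), so differing edge counts rule out isomorphism.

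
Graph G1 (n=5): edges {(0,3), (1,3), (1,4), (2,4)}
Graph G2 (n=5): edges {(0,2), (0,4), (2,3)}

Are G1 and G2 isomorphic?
No, not isomorphic

The graphs are NOT isomorphic.

Degrees in G1: deg(0)=1, deg(1)=2, deg(2)=1, deg(3)=2, deg(4)=2.
Sorted degree sequence of G1: [2, 2, 2, 1, 1].
Degrees in G2: deg(0)=2, deg(1)=0, deg(2)=2, deg(3)=1, deg(4)=1.
Sorted degree sequence of G2: [2, 2, 1, 1, 0].
The (sorted) degree sequence is an isomorphism invariant, so since G1 and G2 have different degree sequences they cannot be isomorphic.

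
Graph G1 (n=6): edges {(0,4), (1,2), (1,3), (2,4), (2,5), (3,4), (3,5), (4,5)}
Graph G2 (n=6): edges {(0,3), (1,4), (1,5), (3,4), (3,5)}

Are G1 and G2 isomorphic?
No, not isomorphic

The graphs are NOT isomorphic.

Connected components of G1: 1 component(s) with vertex sets [[0, 1, 2, 3, 4, 5]], sizes [6].
Connected components of G2: 2 component(s) with vertex sets [[2], [0, 1, 3, 4, 5]], sizes [1, 5].
The number of connected components (and the multiset of component sizes) is an isomorphism invariant — an isomorphism maps each component of G1 bijectively onto a component of G2. Since G1 has 1 component(s) and G2 has 2, they cannot be isomorphic.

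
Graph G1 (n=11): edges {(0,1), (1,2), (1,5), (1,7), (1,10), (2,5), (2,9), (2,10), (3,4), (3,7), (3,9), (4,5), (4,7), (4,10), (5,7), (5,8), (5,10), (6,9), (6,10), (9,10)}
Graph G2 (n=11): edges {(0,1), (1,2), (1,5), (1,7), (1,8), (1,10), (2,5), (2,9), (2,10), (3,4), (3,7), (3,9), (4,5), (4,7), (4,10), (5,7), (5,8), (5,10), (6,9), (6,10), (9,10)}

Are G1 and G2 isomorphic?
No, not isomorphic

The graphs are NOT isomorphic.

Counting edges: G1 has 20 edge(s); G2 has 21 edge(s).
Edge count is an isomorphism invariant (a bijection on vertices induces a bijection on edges), so differing edge counts rule out isomorphism.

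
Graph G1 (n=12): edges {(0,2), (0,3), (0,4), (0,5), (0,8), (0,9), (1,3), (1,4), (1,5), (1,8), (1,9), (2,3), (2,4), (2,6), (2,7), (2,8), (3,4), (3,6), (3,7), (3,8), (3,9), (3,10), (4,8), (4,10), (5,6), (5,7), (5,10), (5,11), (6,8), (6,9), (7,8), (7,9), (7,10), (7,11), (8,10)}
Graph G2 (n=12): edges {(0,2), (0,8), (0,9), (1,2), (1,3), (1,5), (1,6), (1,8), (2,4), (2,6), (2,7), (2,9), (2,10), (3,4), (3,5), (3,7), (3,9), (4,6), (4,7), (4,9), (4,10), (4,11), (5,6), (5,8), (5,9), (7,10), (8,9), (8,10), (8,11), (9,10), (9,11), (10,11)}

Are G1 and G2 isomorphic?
No, not isomorphic

The graphs are NOT isomorphic.

Counting triangles (3-cliques): G1 has 30, G2 has 24.
Triangle count is an isomorphism invariant, so differing triangle counts rule out isomorphism.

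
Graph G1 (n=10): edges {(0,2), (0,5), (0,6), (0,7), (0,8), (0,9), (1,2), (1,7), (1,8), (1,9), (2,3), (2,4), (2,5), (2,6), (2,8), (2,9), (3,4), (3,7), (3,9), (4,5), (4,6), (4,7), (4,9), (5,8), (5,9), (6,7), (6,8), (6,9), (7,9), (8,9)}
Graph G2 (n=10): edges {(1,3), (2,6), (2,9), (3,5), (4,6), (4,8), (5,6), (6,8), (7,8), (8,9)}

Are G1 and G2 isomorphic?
No, not isomorphic

The graphs are NOT isomorphic.

Connected components of G1: 1 component(s) with vertex sets [[0, 1, 2, 3, 4, 5, 6, 7, 8, 9]], sizes [10].
Connected components of G2: 2 component(s) with vertex sets [[0], [1, 2, 3, 4, 5, 6, 7, 8, 9]], sizes [1, 9].
The number of connected components (and the multiset of component sizes) is an isomorphism invariant — an isomorphism maps each component of G1 bijectively onto a component of G2. Since G1 has 1 component(s) and G2 has 2, they cannot be isomorphic.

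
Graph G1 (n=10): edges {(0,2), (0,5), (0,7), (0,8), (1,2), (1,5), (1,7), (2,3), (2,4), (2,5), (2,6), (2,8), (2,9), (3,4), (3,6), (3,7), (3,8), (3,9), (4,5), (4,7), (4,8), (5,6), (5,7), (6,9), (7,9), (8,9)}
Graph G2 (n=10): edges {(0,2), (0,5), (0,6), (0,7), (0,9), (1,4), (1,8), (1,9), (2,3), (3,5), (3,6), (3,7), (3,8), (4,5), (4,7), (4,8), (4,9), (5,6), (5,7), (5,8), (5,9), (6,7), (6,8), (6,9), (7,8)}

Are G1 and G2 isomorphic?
No, not isomorphic

The graphs are NOT isomorphic.

Degrees in G1: deg(0)=4, deg(1)=3, deg(2)=8, deg(3)=6, deg(4)=5, deg(5)=6, deg(6)=4, deg(7)=6, deg(8)=5, deg(9)=5.
Sorted degree sequence of G1: [8, 6, 6, 6, 5, 5, 5, 4, 4, 3].
Degrees in G2: deg(0)=5, deg(1)=3, deg(2)=2, deg(3)=5, deg(4)=5, deg(5)=7, deg(6)=6, deg(7)=6, deg(8)=6, deg(9)=5.
Sorted degree sequence of G2: [7, 6, 6, 6, 5, 5, 5, 5, 3, 2].
The (sorted) degree sequence is an isomorphism invariant, so since G1 and G2 have different degree sequences they cannot be isomorphic.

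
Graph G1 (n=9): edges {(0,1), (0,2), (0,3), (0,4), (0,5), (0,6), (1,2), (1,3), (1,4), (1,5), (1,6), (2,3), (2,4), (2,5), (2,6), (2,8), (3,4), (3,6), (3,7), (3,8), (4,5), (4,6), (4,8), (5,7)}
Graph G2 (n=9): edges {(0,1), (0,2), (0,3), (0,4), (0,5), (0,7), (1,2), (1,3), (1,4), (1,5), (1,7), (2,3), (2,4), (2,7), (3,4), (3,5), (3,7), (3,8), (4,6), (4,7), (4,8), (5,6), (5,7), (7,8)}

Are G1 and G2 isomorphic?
Yes, isomorphic

The graphs are isomorphic.
One valid mapping φ: V(G1) → V(G2): 0→1, 1→0, 2→3, 3→4, 4→7, 5→5, 6→2, 7→6, 8→8

Verify φ preserves adjacency — for each edge of G1, its image is an edge of G2:
  (0,1) → (φ(0),φ(1)) = (0,1) ∈ E(G2) ✓
  (0,2) → (φ(0),φ(2)) = (1,3) ∈ E(G2) ✓
  (0,3) → (φ(0),φ(3)) = (1,4) ∈ E(G2) ✓
  (0,4) → (φ(0),φ(4)) = (1,7) ∈ E(G2) ✓
  (0,5) → (φ(0),φ(5)) = (1,5) ∈ E(G2) ✓
  (0,6) → (φ(0),φ(6)) = (1,2) ∈ E(G2) ✓
  (1,2) → (φ(1),φ(2)) = (0,3) ∈ E(G2) ✓
  (1,3) → (φ(1),φ(3)) = (0,4) ∈ E(G2) ✓
  (1,4) → (φ(1),φ(4)) = (0,7) ∈ E(G2) ✓
  (1,5) → (φ(1),φ(5)) = (0,5) ∈ E(G2) ✓
  (1,6) → (φ(1),φ(6)) = (0,2) ∈ E(G2) ✓
  (2,3) → (φ(2),φ(3)) = (3,4) ∈ E(G2) ✓
  (2,4) → (φ(2),φ(4)) = (3,7) ∈ E(G2) ✓
  (2,5) → (φ(2),φ(5)) = (3,5) ∈ E(G2) ✓
  (2,6) → (φ(2),φ(6)) = (2,3) ∈ E(G2) ✓
  (2,8) → (φ(2),φ(8)) = (3,8) ∈ E(G2) ✓
  (3,4) → (φ(3),φ(4)) = (4,7) ∈ E(G2) ✓
  (3,6) → (φ(3),φ(6)) = (2,4) ∈ E(G2) ✓
  (3,7) → (φ(3),φ(7)) = (4,6) ∈ E(G2) ✓
  (3,8) → (φ(3),φ(8)) = (4,8) ∈ E(G2) ✓
  (4,5) → (φ(4),φ(5)) = (5,7) ∈ E(G2) ✓
  (4,6) → (φ(4),φ(6)) = (2,7) ∈ E(G2) ✓
  (4,8) → (φ(4),φ(8)) = (7,8) ∈ E(G2) ✓
  (5,7) → (φ(5),φ(7)) = (5,6) ∈ E(G2) ✓
All 24 edges of G1 map to edges of G2, and |E(G1)| = |E(G2)| = 24, so φ is a bijection on edges as well as vertices. Hence G1 ≅ G2.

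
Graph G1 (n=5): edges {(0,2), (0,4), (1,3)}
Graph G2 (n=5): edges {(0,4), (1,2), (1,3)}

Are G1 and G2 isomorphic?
Yes, isomorphic

The graphs are isomorphic.
One valid mapping φ: V(G1) → V(G2): 0→1, 1→0, 2→3, 3→4, 4→2

Verify φ preserves adjacency — for each edge of G1, its image is an edge of G2:
  (0,2) → (φ(0),φ(2)) = (1,3) ∈ E(G2) ✓
  (0,4) → (φ(0),φ(4)) = (1,2) ∈ E(G2) ✓
  (1,3) → (φ(1),φ(3)) = (0,4) ∈ E(G2) ✓
All 3 edges of G1 map to edges of G2, and |E(G1)| = |E(G2)| = 3, so φ is a bijection on edges as well as vertices. Hence G1 ≅ G2.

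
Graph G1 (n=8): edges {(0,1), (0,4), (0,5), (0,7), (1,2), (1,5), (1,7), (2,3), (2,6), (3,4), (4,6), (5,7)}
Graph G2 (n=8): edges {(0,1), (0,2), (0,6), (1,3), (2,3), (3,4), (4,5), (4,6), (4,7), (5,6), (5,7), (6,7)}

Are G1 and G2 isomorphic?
Yes, isomorphic

The graphs are isomorphic.
One valid mapping φ: V(G1) → V(G2): 0→6, 1→4, 2→3, 3→1, 4→0, 5→7, 6→2, 7→5

Verify φ preserves adjacency — for each edge of G1, its image is an edge of G2:
  (0,1) → (φ(0),φ(1)) = (4,6) ∈ E(G2) ✓
  (0,4) → (φ(0),φ(4)) = (0,6) ∈ E(G2) ✓
  (0,5) → (φ(0),φ(5)) = (6,7) ∈ E(G2) ✓
  (0,7) → (φ(0),φ(7)) = (5,6) ∈ E(G2) ✓
  (1,2) → (φ(1),φ(2)) = (3,4) ∈ E(G2) ✓
  (1,5) → (φ(1),φ(5)) = (4,7) ∈ E(G2) ✓
  (1,7) → (φ(1),φ(7)) = (4,5) ∈ E(G2) ✓
  (2,3) → (φ(2),φ(3)) = (1,3) ∈ E(G2) ✓
  (2,6) → (φ(2),φ(6)) = (2,3) ∈ E(G2) ✓
  (3,4) → (φ(3),φ(4)) = (0,1) ∈ E(G2) ✓
  (4,6) → (φ(4),φ(6)) = (0,2) ∈ E(G2) ✓
  (5,7) → (φ(5),φ(7)) = (5,7) ∈ E(G2) ✓
All 12 edges of G1 map to edges of G2, and |E(G1)| = |E(G2)| = 12, so φ is a bijection on edges as well as vertices. Hence G1 ≅ G2.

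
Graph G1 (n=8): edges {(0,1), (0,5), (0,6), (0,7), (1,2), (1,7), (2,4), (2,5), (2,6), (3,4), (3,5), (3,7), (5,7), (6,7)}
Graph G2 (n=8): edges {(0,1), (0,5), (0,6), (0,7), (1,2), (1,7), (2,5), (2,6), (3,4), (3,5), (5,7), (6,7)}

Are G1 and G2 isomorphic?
No, not isomorphic

The graphs are NOT isomorphic.

Counting edges: G1 has 14 edge(s); G2 has 12 edge(s).
Edge count is an isomorphism invariant (a bijection on vertices induces a bijection on edges), so differing edge counts rule out isomorphism.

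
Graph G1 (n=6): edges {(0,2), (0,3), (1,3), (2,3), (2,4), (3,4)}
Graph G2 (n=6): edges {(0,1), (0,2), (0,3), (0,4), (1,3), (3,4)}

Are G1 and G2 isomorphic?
Yes, isomorphic

The graphs are isomorphic.
One valid mapping φ: V(G1) → V(G2): 0→1, 1→2, 2→3, 3→0, 4→4, 5→5

Verify φ preserves adjacency — for each edge of G1, its image is an edge of G2:
  (0,2) → (φ(0),φ(2)) = (1,3) ∈ E(G2) ✓
  (0,3) → (φ(0),φ(3)) = (0,1) ∈ E(G2) ✓
  (1,3) → (φ(1),φ(3)) = (0,2) ∈ E(G2) ✓
  (2,3) → (φ(2),φ(3)) = (0,3) ∈ E(G2) ✓
  (2,4) → (φ(2),φ(4)) = (3,4) ∈ E(G2) ✓
  (3,4) → (φ(3),φ(4)) = (0,4) ∈ E(G2) ✓
All 6 edges of G1 map to edges of G2, and |E(G1)| = |E(G2)| = 6, so φ is a bijection on edges as well as vertices. Hence G1 ≅ G2.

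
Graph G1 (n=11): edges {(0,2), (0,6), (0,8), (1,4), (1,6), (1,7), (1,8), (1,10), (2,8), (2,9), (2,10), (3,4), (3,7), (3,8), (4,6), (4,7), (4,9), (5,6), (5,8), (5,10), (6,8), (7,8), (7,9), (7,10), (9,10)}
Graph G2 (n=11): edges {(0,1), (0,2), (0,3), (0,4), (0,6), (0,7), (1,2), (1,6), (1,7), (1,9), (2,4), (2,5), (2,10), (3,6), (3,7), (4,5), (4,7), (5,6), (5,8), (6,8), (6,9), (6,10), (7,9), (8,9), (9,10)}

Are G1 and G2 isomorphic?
Yes, isomorphic

The graphs are isomorphic.
One valid mapping φ: V(G1) → V(G2): 0→8, 1→1, 2→5, 3→3, 4→7, 5→10, 6→9, 7→0, 8→6, 9→4, 10→2

Verify φ preserves adjacency — for each edge of G1, its image is an edge of G2:
  (0,2) → (φ(0),φ(2)) = (5,8) ∈ E(G2) ✓
  (0,6) → (φ(0),φ(6)) = (8,9) ∈ E(G2) ✓
  (0,8) → (φ(0),φ(8)) = (6,8) ∈ E(G2) ✓
  (1,4) → (φ(1),φ(4)) = (1,7) ∈ E(G2) ✓
  (1,6) → (φ(1),φ(6)) = (1,9) ∈ E(G2) ✓
  (1,7) → (φ(1),φ(7)) = (0,1) ∈ E(G2) ✓
  (1,8) → (φ(1),φ(8)) = (1,6) ∈ E(G2) ✓
  (1,10) → (φ(1),φ(10)) = (1,2) ∈ E(G2) ✓
  (2,8) → (φ(2),φ(8)) = (5,6) ∈ E(G2) ✓
  (2,9) → (φ(2),φ(9)) = (4,5) ∈ E(G2) ✓
  (2,10) → (φ(2),φ(10)) = (2,5) ∈ E(G2) ✓
  (3,4) → (φ(3),φ(4)) = (3,7) ∈ E(G2) ✓
  (3,7) → (φ(3),φ(7)) = (0,3) ∈ E(G2) ✓
  (3,8) → (φ(3),φ(8)) = (3,6) ∈ E(G2) ✓
  (4,6) → (φ(4),φ(6)) = (7,9) ∈ E(G2) ✓
  (4,7) → (φ(4),φ(7)) = (0,7) ∈ E(G2) ✓
  (4,9) → (φ(4),φ(9)) = (4,7) ∈ E(G2) ✓
  (5,6) → (φ(5),φ(6)) = (9,10) ∈ E(G2) ✓
  (5,8) → (φ(5),φ(8)) = (6,10) ∈ E(G2) ✓
  (5,10) → (φ(5),φ(10)) = (2,10) ∈ E(G2) ✓
  (6,8) → (φ(6),φ(8)) = (6,9) ∈ E(G2) ✓
  (7,8) → (φ(7),φ(8)) = (0,6) ∈ E(G2) ✓
  (7,9) → (φ(7),φ(9)) = (0,4) ∈ E(G2) ✓
  (7,10) → (φ(7),φ(10)) = (0,2) ∈ E(G2) ✓
  (9,10) → (φ(9),φ(10)) = (2,4) ∈ E(G2) ✓
All 25 edges of G1 map to edges of G2, and |E(G1)| = |E(G2)| = 25, so φ is a bijection on edges as well as vertices. Hence G1 ≅ G2.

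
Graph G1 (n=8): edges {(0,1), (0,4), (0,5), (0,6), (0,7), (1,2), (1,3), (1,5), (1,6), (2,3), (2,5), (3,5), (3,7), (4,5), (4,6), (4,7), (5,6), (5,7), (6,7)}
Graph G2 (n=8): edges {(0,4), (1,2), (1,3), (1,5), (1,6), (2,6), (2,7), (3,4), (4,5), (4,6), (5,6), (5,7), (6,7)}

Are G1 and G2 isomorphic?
No, not isomorphic

The graphs are NOT isomorphic.

Degrees in G1: deg(0)=5, deg(1)=5, deg(2)=3, deg(3)=4, deg(4)=4, deg(5)=7, deg(6)=5, deg(7)=5.
Sorted degree sequence of G1: [7, 5, 5, 5, 5, 4, 4, 3].
Degrees in G2: deg(0)=1, deg(1)=4, deg(2)=3, deg(3)=2, deg(4)=4, deg(5)=4, deg(6)=5, deg(7)=3.
Sorted degree sequence of G2: [5, 4, 4, 4, 3, 3, 2, 1].
The (sorted) degree sequence is an isomorphism invariant, so since G1 and G2 have different degree sequences they cannot be isomorphic.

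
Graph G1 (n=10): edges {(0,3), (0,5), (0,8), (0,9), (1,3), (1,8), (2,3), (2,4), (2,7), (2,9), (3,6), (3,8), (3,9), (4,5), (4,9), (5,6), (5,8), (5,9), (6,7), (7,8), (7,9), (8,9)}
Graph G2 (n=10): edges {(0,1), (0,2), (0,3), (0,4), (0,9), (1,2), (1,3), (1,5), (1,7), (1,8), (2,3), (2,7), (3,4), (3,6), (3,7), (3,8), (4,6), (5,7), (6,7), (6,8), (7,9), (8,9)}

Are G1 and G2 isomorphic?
Yes, isomorphic

The graphs are isomorphic.
One valid mapping φ: V(G1) → V(G2): 0→2, 1→5, 2→6, 3→7, 4→4, 5→0, 6→9, 7→8, 8→1, 9→3

Verify φ preserves adjacency — for each edge of G1, its image is an edge of G2:
  (0,3) → (φ(0),φ(3)) = (2,7) ∈ E(G2) ✓
  (0,5) → (φ(0),φ(5)) = (0,2) ∈ E(G2) ✓
  (0,8) → (φ(0),φ(8)) = (1,2) ∈ E(G2) ✓
  (0,9) → (φ(0),φ(9)) = (2,3) ∈ E(G2) ✓
  (1,3) → (φ(1),φ(3)) = (5,7) ∈ E(G2) ✓
  (1,8) → (φ(1),φ(8)) = (1,5) ∈ E(G2) ✓
  (2,3) → (φ(2),φ(3)) = (6,7) ∈ E(G2) ✓
  (2,4) → (φ(2),φ(4)) = (4,6) ∈ E(G2) ✓
  (2,7) → (φ(2),φ(7)) = (6,8) ∈ E(G2) ✓
  (2,9) → (φ(2),φ(9)) = (3,6) ∈ E(G2) ✓
  (3,6) → (φ(3),φ(6)) = (7,9) ∈ E(G2) ✓
  (3,8) → (φ(3),φ(8)) = (1,7) ∈ E(G2) ✓
  (3,9) → (φ(3),φ(9)) = (3,7) ∈ E(G2) ✓
  (4,5) → (φ(4),φ(5)) = (0,4) ∈ E(G2) ✓
  (4,9) → (φ(4),φ(9)) = (3,4) ∈ E(G2) ✓
  (5,6) → (φ(5),φ(6)) = (0,9) ∈ E(G2) ✓
  (5,8) → (φ(5),φ(8)) = (0,1) ∈ E(G2) ✓
  (5,9) → (φ(5),φ(9)) = (0,3) ∈ E(G2) ✓
  (6,7) → (φ(6),φ(7)) = (8,9) ∈ E(G2) ✓
  (7,8) → (φ(7),φ(8)) = (1,8) ∈ E(G2) ✓
  (7,9) → (φ(7),φ(9)) = (3,8) ∈ E(G2) ✓
  (8,9) → (φ(8),φ(9)) = (1,3) ∈ E(G2) ✓
All 22 edges of G1 map to edges of G2, and |E(G1)| = |E(G2)| = 22, so φ is a bijection on edges as well as vertices. Hence G1 ≅ G2.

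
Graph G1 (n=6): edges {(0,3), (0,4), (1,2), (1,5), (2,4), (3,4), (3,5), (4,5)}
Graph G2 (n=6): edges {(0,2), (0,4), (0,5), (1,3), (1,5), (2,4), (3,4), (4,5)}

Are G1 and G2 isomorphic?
Yes, isomorphic

The graphs are isomorphic.
One valid mapping φ: V(G1) → V(G2): 0→2, 1→1, 2→3, 3→0, 4→4, 5→5

Verify φ preserves adjacency — for each edge of G1, its image is an edge of G2:
  (0,3) → (φ(0),φ(3)) = (0,2) ∈ E(G2) ✓
  (0,4) → (φ(0),φ(4)) = (2,4) ∈ E(G2) ✓
  (1,2) → (φ(1),φ(2)) = (1,3) ∈ E(G2) ✓
  (1,5) → (φ(1),φ(5)) = (1,5) ∈ E(G2) ✓
  (2,4) → (φ(2),φ(4)) = (3,4) ∈ E(G2) ✓
  (3,4) → (φ(3),φ(4)) = (0,4) ∈ E(G2) ✓
  (3,5) → (φ(3),φ(5)) = (0,5) ∈ E(G2) ✓
  (4,5) → (φ(4),φ(5)) = (4,5) ∈ E(G2) ✓
All 8 edges of G1 map to edges of G2, and |E(G1)| = |E(G2)| = 8, so φ is a bijection on edges as well as vertices. Hence G1 ≅ G2.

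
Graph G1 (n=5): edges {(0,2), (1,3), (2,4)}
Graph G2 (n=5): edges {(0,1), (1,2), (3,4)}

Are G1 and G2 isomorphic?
Yes, isomorphic

The graphs are isomorphic.
One valid mapping φ: V(G1) → V(G2): 0→0, 1→4, 2→1, 3→3, 4→2

Verify φ preserves adjacency — for each edge of G1, its image is an edge of G2:
  (0,2) → (φ(0),φ(2)) = (0,1) ∈ E(G2) ✓
  (1,3) → (φ(1),φ(3)) = (3,4) ∈ E(G2) ✓
  (2,4) → (φ(2),φ(4)) = (1,2) ∈ E(G2) ✓
All 3 edges of G1 map to edges of G2, and |E(G1)| = |E(G2)| = 3, so φ is a bijection on edges as well as vertices. Hence G1 ≅ G2.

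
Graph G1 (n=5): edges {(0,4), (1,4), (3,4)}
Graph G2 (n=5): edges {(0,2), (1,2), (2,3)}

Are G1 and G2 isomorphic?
Yes, isomorphic

The graphs are isomorphic.
One valid mapping φ: V(G1) → V(G2): 0→1, 1→0, 2→4, 3→3, 4→2

Verify φ preserves adjacency — for each edge of G1, its image is an edge of G2:
  (0,4) → (φ(0),φ(4)) = (1,2) ∈ E(G2) ✓
  (1,4) → (φ(1),φ(4)) = (0,2) ∈ E(G2) ✓
  (3,4) → (φ(3),φ(4)) = (2,3) ∈ E(G2) ✓
All 3 edges of G1 map to edges of G2, and |E(G1)| = |E(G2)| = 3, so φ is a bijection on edges as well as vertices. Hence G1 ≅ G2.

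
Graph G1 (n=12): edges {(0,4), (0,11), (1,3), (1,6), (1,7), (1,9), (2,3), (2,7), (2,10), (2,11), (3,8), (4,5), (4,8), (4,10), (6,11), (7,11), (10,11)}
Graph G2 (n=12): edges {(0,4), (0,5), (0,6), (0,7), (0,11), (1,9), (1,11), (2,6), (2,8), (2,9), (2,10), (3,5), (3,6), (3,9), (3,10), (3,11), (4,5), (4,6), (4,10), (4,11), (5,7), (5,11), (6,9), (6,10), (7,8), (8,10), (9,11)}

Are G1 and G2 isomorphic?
No, not isomorphic

The graphs are NOT isomorphic.

Counting triangles (3-cliques): G1 has 2, G2 has 15.
Triangle count is an isomorphism invariant, so differing triangle counts rule out isomorphism.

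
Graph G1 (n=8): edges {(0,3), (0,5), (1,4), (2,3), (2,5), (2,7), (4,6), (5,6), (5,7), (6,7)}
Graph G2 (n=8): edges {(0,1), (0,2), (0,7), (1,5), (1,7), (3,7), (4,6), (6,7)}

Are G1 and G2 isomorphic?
No, not isomorphic

The graphs are NOT isomorphic.

Degrees in G1: deg(0)=2, deg(1)=1, deg(2)=3, deg(3)=2, deg(4)=2, deg(5)=4, deg(6)=3, deg(7)=3.
Sorted degree sequence of G1: [4, 3, 3, 3, 2, 2, 2, 1].
Degrees in G2: deg(0)=3, deg(1)=3, deg(2)=1, deg(3)=1, deg(4)=1, deg(5)=1, deg(6)=2, deg(7)=4.
Sorted degree sequence of G2: [4, 3, 3, 2, 1, 1, 1, 1].
The (sorted) degree sequence is an isomorphism invariant, so since G1 and G2 have different degree sequences they cannot be isomorphic.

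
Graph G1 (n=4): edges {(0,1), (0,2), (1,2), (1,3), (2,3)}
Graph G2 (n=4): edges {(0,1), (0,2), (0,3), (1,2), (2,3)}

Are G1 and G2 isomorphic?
Yes, isomorphic

The graphs are isomorphic.
One valid mapping φ: V(G1) → V(G2): 0→3, 1→0, 2→2, 3→1

Verify φ preserves adjacency — for each edge of G1, its image is an edge of G2:
  (0,1) → (φ(0),φ(1)) = (0,3) ∈ E(G2) ✓
  (0,2) → (φ(0),φ(2)) = (2,3) ∈ E(G2) ✓
  (1,2) → (φ(1),φ(2)) = (0,2) ∈ E(G2) ✓
  (1,3) → (φ(1),φ(3)) = (0,1) ∈ E(G2) ✓
  (2,3) → (φ(2),φ(3)) = (1,2) ∈ E(G2) ✓
All 5 edges of G1 map to edges of G2, and |E(G1)| = |E(G2)| = 5, so φ is a bijection on edges as well as vertices. Hence G1 ≅ G2.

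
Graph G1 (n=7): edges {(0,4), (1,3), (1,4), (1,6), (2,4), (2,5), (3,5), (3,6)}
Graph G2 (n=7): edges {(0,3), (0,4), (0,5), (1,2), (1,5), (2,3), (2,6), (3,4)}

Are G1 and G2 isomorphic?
Yes, isomorphic

The graphs are isomorphic.
One valid mapping φ: V(G1) → V(G2): 0→6, 1→3, 2→1, 3→0, 4→2, 5→5, 6→4

Verify φ preserves adjacency — for each edge of G1, its image is an edge of G2:
  (0,4) → (φ(0),φ(4)) = (2,6) ∈ E(G2) ✓
  (1,3) → (φ(1),φ(3)) = (0,3) ∈ E(G2) ✓
  (1,4) → (φ(1),φ(4)) = (2,3) ∈ E(G2) ✓
  (1,6) → (φ(1),φ(6)) = (3,4) ∈ E(G2) ✓
  (2,4) → (φ(2),φ(4)) = (1,2) ∈ E(G2) ✓
  (2,5) → (φ(2),φ(5)) = (1,5) ∈ E(G2) ✓
  (3,5) → (φ(3),φ(5)) = (0,5) ∈ E(G2) ✓
  (3,6) → (φ(3),φ(6)) = (0,4) ∈ E(G2) ✓
All 8 edges of G1 map to edges of G2, and |E(G1)| = |E(G2)| = 8, so φ is a bijection on edges as well as vertices. Hence G1 ≅ G2.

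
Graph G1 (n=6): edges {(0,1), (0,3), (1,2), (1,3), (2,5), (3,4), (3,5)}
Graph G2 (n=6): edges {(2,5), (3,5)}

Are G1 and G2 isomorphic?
No, not isomorphic

The graphs are NOT isomorphic.

Connected components of G1: 1 component(s) with vertex sets [[0, 1, 2, 3, 4, 5]], sizes [6].
Connected components of G2: 4 component(s) with vertex sets [[0], [1], [4], [2, 3, 5]], sizes [1, 1, 1, 3].
The number of connected components (and the multiset of component sizes) is an isomorphism invariant — an isomorphism maps each component of G1 bijectively onto a component of G2. Since G1 has 1 component(s) and G2 has 4, they cannot be isomorphic.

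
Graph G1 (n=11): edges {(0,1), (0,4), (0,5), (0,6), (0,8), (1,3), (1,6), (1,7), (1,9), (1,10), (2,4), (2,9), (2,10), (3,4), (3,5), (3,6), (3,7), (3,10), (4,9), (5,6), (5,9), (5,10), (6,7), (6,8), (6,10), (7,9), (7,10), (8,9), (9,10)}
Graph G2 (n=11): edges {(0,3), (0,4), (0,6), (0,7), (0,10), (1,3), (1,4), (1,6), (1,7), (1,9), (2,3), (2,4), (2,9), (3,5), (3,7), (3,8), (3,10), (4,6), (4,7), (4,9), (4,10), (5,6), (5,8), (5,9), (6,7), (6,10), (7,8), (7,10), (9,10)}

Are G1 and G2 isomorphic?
Yes, isomorphic

The graphs are isomorphic.
One valid mapping φ: V(G1) → V(G2): 0→9, 1→10, 2→8, 3→6, 4→5, 5→1, 6→4, 7→0, 8→2, 9→3, 10→7

Verify φ preserves adjacency — for each edge of G1, its image is an edge of G2:
  (0,1) → (φ(0),φ(1)) = (9,10) ∈ E(G2) ✓
  (0,4) → (φ(0),φ(4)) = (5,9) ∈ E(G2) ✓
  (0,5) → (φ(0),φ(5)) = (1,9) ∈ E(G2) ✓
  (0,6) → (φ(0),φ(6)) = (4,9) ∈ E(G2) ✓
  (0,8) → (φ(0),φ(8)) = (2,9) ∈ E(G2) ✓
  (1,3) → (φ(1),φ(3)) = (6,10) ∈ E(G2) ✓
  (1,6) → (φ(1),φ(6)) = (4,10) ∈ E(G2) ✓
  (1,7) → (φ(1),φ(7)) = (0,10) ∈ E(G2) ✓
  (1,9) → (φ(1),φ(9)) = (3,10) ∈ E(G2) ✓
  (1,10) → (φ(1),φ(10)) = (7,10) ∈ E(G2) ✓
  (2,4) → (φ(2),φ(4)) = (5,8) ∈ E(G2) ✓
  (2,9) → (φ(2),φ(9)) = (3,8) ∈ E(G2) ✓
  (2,10) → (φ(2),φ(10)) = (7,8) ∈ E(G2) ✓
  (3,4) → (φ(3),φ(4)) = (5,6) ∈ E(G2) ✓
  (3,5) → (φ(3),φ(5)) = (1,6) ∈ E(G2) ✓
  (3,6) → (φ(3),φ(6)) = (4,6) ∈ E(G2) ✓
  (3,7) → (φ(3),φ(7)) = (0,6) ∈ E(G2) ✓
  (3,10) → (φ(3),φ(10)) = (6,7) ∈ E(G2) ✓
  (4,9) → (φ(4),φ(9)) = (3,5) ∈ E(G2) ✓
  (5,6) → (φ(5),φ(6)) = (1,4) ∈ E(G2) ✓
  (5,9) → (φ(5),φ(9)) = (1,3) ∈ E(G2) ✓
  (5,10) → (φ(5),φ(10)) = (1,7) ∈ E(G2) ✓
  (6,7) → (φ(6),φ(7)) = (0,4) ∈ E(G2) ✓
  (6,8) → (φ(6),φ(8)) = (2,4) ∈ E(G2) ✓
  (6,10) → (φ(6),φ(10)) = (4,7) ∈ E(G2) ✓
  (7,9) → (φ(7),φ(9)) = (0,3) ∈ E(G2) ✓
  (7,10) → (φ(7),φ(10)) = (0,7) ∈ E(G2) ✓
  (8,9) → (φ(8),φ(9)) = (2,3) ∈ E(G2) ✓
  (9,10) → (φ(9),φ(10)) = (3,7) ∈ E(G2) ✓
All 29 edges of G1 map to edges of G2, and |E(G1)| = |E(G2)| = 29, so φ is a bijection on edges as well as vertices. Hence G1 ≅ G2.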